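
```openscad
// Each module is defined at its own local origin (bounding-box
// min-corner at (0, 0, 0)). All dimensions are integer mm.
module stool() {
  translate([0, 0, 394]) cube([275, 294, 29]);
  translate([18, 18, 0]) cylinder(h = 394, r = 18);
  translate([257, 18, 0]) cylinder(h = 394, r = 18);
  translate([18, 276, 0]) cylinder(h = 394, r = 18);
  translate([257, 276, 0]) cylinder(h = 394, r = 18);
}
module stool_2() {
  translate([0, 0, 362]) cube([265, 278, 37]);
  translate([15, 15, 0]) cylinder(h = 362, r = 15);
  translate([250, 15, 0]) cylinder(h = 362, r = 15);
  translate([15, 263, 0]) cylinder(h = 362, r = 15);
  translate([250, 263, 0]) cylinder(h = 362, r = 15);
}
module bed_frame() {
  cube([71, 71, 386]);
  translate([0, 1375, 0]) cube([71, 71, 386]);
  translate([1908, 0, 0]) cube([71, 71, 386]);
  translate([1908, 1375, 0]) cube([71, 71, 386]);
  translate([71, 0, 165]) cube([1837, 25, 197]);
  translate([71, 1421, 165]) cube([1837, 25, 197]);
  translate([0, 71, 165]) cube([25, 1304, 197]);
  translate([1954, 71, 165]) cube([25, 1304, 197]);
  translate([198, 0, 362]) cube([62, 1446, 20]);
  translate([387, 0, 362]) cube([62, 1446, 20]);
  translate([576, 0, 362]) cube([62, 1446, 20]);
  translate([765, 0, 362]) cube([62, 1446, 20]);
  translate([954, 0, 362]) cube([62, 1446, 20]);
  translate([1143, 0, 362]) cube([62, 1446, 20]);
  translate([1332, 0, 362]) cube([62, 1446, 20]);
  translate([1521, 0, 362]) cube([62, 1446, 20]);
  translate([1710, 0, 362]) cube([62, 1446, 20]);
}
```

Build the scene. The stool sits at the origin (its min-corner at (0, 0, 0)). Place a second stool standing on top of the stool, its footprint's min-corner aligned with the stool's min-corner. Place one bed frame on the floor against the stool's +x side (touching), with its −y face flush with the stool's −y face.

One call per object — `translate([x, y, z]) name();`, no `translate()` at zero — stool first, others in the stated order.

stool();
translate([0, 0, 423]) stool_2();
translate([275, 0, 0]) bed_frame();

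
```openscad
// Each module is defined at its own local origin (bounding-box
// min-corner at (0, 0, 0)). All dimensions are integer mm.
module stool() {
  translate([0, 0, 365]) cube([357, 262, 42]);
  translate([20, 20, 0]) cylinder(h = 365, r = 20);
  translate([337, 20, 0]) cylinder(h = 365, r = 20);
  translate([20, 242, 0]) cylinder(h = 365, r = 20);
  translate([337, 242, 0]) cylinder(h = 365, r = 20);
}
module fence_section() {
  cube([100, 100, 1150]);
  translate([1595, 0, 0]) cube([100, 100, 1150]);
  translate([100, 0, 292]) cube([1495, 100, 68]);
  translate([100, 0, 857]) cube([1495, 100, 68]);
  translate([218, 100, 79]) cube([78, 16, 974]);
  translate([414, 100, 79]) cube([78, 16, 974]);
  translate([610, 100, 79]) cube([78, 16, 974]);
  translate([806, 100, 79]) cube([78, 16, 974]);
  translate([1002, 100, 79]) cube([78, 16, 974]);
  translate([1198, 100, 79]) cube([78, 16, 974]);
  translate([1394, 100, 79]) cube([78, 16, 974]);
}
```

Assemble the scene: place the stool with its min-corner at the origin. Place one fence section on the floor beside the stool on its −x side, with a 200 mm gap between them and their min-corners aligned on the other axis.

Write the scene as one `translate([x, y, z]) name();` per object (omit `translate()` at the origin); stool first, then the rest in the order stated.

stool();
translate([-1895, 0, 0]) fence_section();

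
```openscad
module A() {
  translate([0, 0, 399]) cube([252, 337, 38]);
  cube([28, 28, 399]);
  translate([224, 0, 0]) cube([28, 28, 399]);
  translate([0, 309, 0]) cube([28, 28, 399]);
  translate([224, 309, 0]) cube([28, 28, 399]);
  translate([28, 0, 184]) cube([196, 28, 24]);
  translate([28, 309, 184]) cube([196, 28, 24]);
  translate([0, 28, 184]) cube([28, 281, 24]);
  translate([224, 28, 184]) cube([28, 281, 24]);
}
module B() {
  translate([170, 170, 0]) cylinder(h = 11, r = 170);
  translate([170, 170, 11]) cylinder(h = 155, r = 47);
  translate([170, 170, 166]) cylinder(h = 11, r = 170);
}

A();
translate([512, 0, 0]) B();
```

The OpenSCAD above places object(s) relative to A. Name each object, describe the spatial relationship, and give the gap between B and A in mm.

The spool's nearest face is 260 mm from the stool's +x face.

A is a stool. B is a spool. The spool is on the floor beside the stool on its +x side. The gap between the spool and the stool is 260 mm.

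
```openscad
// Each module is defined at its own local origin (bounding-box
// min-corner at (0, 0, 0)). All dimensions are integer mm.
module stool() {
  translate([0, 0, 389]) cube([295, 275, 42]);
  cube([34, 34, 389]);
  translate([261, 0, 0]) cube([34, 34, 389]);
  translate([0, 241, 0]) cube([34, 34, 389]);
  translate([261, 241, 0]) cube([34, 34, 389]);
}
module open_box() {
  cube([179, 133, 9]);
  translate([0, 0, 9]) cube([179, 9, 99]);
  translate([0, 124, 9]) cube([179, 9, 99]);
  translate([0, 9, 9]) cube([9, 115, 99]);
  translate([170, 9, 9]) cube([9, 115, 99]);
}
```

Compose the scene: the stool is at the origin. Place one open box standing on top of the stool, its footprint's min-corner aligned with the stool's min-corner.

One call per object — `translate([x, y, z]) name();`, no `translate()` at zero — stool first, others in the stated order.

stool();
translate([0, 0, 431]) open_box();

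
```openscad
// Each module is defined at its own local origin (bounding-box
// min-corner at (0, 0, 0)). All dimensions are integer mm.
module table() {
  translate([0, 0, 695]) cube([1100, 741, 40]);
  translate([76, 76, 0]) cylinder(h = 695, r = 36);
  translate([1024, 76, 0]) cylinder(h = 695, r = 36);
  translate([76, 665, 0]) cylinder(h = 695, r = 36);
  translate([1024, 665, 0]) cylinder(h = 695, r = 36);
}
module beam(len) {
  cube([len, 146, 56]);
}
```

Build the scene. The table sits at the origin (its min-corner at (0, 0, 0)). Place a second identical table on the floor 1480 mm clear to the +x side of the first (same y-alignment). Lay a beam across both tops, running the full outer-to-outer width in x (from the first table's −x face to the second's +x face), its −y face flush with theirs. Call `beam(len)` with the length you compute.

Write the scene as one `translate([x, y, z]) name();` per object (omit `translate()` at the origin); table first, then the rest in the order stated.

table();
translate([2580, 0, 0]) table();
translate([0, 0, 735]) beam(3680);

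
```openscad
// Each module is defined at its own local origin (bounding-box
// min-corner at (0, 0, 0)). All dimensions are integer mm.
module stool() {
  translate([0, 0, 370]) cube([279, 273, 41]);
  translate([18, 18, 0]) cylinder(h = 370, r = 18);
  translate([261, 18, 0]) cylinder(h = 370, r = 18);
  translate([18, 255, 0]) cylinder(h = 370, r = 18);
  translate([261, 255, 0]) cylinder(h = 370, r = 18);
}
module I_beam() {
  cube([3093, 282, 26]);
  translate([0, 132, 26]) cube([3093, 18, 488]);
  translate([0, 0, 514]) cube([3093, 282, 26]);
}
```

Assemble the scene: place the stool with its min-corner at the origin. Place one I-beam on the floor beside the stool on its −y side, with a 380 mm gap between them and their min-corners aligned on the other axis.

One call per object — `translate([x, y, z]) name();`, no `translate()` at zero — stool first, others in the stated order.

stool();
translate([0, -662, 0]) I_beam();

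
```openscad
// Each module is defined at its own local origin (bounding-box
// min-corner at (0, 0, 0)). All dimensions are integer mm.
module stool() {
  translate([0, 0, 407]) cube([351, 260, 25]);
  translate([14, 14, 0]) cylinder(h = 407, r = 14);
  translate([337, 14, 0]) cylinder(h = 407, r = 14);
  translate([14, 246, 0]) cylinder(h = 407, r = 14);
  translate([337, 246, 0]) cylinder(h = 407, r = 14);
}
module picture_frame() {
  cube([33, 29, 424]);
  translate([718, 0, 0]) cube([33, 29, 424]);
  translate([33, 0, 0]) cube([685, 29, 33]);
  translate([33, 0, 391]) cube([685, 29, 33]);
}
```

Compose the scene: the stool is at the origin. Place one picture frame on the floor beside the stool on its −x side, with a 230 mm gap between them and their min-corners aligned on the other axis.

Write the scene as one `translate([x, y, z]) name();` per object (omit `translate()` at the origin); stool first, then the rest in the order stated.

stool();
translate([-981, 0, 0]) picture_frame();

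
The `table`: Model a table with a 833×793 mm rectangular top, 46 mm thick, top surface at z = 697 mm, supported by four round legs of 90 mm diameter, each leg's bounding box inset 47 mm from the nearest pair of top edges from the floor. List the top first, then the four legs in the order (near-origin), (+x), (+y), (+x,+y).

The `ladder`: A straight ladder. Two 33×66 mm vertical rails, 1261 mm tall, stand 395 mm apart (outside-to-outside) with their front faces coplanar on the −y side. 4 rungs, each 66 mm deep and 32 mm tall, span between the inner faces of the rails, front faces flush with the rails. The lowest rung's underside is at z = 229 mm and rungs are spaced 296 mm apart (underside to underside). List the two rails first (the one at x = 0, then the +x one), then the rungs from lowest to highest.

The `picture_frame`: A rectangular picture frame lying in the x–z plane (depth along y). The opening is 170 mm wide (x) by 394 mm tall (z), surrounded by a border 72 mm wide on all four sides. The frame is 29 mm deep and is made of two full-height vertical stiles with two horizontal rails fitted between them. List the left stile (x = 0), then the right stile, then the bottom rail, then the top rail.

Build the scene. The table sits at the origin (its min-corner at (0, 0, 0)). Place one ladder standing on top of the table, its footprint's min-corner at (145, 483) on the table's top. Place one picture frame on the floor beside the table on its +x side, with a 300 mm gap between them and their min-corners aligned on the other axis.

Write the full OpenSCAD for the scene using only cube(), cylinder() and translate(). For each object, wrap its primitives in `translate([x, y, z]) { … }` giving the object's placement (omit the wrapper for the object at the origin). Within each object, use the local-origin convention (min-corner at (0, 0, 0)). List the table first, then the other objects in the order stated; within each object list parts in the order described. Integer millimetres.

translate([0, 0, 651]) cube([833, 793, 46]);
translate([92, 92, 0]) cylinder(h = 651, r = 45);
translate([741, 92, 0]) cylinder(h = 651, r = 45);
translate([92, 701, 0]) cylinder(h = 651, r = 45);
translate([741, 701, 0]) cylinder(h = 651, r = 45);
translate([145, 483, 697]) {
  cube([33, 66, 1261]);
  translate([362, 0, 0]) cube([33, 66, 1261]);
  translate([33, 0, 229]) cube([329, 66, 32]);
  translate([33, 0, 525]) cube([329, 66, 32]);
  translate([33, 0, 821]) cube([329, 66, 32]);
  translate([33, 0, 1117]) cube([329, 66, 32]);
}
translate([1133, 0, 0]) {
  cube([72, 29, 538]);
  translate([242, 0, 0]) cube([72, 29, 538]);
  translate([72, 0, 0]) cube([170, 29, 72]);
  translate([72, 0, 466]) cube([170, 29, 72]);
}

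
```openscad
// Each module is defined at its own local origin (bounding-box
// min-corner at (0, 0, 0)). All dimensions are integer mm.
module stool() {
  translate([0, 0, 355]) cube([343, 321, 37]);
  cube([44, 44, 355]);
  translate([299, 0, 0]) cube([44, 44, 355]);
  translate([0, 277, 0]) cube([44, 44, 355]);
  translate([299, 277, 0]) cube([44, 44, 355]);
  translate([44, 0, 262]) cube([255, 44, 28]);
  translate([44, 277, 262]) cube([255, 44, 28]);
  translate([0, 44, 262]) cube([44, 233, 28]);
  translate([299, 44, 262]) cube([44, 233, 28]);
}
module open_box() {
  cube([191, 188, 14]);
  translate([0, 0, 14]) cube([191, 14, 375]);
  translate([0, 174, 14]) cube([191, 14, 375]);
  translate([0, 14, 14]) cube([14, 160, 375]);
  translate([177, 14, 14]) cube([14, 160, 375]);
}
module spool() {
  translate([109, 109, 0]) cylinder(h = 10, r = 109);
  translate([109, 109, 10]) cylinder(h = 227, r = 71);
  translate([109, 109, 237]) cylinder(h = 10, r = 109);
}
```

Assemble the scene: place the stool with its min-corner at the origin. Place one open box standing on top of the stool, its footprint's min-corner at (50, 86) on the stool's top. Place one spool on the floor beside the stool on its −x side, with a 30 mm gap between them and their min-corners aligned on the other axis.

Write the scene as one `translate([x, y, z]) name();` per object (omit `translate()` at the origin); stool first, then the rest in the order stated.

stool();
translate([50, 86, 392]) open_box();
translate([-248, 0, 0]) spool();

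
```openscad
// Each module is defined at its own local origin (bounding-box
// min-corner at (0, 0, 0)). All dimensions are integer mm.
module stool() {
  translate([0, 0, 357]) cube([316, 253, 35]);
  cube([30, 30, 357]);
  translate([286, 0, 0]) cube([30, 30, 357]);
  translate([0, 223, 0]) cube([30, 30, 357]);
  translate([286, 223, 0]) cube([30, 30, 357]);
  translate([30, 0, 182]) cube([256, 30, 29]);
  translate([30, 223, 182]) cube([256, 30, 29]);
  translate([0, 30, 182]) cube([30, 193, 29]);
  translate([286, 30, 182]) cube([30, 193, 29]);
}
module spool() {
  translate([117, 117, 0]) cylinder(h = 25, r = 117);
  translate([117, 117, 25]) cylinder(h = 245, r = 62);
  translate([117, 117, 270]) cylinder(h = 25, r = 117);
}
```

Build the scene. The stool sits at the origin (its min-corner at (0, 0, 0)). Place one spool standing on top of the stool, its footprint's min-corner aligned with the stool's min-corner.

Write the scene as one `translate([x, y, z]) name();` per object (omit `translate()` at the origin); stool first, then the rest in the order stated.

stool();
translate([0, 0, 392]) spool();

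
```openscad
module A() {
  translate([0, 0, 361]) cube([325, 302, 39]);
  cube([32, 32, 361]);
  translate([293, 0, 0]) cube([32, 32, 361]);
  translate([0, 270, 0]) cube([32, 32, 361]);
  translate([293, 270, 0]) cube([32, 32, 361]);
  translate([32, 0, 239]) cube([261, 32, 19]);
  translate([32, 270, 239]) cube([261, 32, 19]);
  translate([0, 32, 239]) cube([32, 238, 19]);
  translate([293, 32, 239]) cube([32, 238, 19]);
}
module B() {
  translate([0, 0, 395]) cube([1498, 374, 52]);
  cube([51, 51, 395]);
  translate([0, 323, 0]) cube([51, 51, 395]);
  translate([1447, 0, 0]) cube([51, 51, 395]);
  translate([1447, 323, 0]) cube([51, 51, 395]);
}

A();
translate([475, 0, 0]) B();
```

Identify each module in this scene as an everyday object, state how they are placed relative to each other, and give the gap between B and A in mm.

The bench's nearest face is 150 mm from the stool's +x face.

A is a stool. B is a bench. The bench is on the floor beside the stool on its +x side. The gap between the bench and the stool is 150 mm.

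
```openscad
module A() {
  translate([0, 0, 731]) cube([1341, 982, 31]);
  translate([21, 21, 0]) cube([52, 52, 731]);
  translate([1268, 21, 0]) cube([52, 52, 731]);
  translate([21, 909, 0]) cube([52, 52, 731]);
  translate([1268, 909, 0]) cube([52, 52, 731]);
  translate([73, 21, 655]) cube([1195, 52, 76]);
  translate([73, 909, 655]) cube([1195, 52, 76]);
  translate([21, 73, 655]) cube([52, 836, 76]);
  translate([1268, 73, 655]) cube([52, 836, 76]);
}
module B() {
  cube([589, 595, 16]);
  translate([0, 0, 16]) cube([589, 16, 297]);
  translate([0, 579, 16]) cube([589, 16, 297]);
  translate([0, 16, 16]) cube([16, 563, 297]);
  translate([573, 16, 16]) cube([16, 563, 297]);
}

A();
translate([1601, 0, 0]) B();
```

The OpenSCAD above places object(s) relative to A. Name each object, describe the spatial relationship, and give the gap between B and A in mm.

A is a table. B is an open box. The open box is on the floor beside the table on its +x side. The gap between the open box and the table is 260 mm.

The open box's nearest face is 260 mm from the table's +x face.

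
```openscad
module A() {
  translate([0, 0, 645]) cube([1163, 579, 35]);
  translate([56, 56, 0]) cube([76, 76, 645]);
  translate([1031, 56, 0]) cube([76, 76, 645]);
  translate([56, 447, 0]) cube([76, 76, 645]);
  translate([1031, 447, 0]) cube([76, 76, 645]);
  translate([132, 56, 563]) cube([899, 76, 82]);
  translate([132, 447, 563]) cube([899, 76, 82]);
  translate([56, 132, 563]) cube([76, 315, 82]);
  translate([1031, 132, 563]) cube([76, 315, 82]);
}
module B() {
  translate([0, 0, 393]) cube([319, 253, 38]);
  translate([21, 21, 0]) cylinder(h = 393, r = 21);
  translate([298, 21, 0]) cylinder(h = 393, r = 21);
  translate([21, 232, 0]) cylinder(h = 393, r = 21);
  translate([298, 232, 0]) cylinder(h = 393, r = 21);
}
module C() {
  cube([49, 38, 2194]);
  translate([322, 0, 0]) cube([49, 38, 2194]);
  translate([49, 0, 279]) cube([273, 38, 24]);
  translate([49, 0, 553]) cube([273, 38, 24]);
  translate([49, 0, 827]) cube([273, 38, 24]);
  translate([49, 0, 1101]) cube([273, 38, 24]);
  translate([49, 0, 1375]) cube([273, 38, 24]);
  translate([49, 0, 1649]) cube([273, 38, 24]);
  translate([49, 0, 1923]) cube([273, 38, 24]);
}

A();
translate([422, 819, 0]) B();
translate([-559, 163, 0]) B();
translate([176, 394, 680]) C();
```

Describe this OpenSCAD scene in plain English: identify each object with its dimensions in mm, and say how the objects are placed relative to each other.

A is a rectangular dining table. The top is 1163×579×35 mm with its upper surface at z = 680 mm. It stands on four 76×76 mm square legs, each inset 56 mm from the nearest pair of top edges, running from the floor to the underside of the top. Four apron rails, 76 mm thick and 82 mm tall, run between adjacent legs with their top edges flush with the underside of the top and their outer faces flush with the legs' outer faces.

B is a simple wooden stool: a rectangular seat 319 mm (x) by 253 mm (y), 38 mm thick, top face at z = 431 mm, on four round legs, each 42 mm in diameter. The legs rest on z = 0, each leg's axis is inset half a diameter from the nearest pair of seat edges (so the leg's bounding box is flush with the corner).

C is a straight ladder. Two 49×38 mm vertical rails, 2194 mm tall, stand 371 mm apart (outside-to-outside) with their front faces coplanar on the −y side. 7 rungs, each 38 mm deep and 24 mm tall, span between the inner faces of the rails, front faces flush with the rails. The lowest rung's underside is at z = 279 mm and rungs are spaced 274 mm apart (underside to underside).

Two stools sit around the table at the +y, −x sides. The ladder is on top of the table.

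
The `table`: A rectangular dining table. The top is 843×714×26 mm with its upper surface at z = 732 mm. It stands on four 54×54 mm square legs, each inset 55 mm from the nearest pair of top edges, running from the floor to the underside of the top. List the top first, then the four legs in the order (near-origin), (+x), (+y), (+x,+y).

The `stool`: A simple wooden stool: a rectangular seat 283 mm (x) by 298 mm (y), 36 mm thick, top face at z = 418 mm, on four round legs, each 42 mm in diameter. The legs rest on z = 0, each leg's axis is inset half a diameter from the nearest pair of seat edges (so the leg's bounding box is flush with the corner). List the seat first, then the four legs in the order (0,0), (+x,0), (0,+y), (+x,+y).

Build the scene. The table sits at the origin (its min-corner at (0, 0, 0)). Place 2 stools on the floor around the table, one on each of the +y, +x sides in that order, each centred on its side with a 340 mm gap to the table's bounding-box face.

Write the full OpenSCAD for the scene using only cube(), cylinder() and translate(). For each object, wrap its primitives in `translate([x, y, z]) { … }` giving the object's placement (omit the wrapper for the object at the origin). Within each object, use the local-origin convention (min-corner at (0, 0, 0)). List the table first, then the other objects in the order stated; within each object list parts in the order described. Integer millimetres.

translate([0, 0, 706]) cube([843, 714, 26]);
translate([55, 55, 0]) cube([54, 54, 706]);
translate([734, 55, 0]) cube([54, 54, 706]);
translate([55, 605, 0]) cube([54, 54, 706]);
translate([734, 605, 0]) cube([54, 54, 706]);
translate([280, 1054, 0]) {
  translate([0, 0, 382]) cube([283, 298, 36]);
  translate([21, 21, 0]) cylinder(h = 382, r = 21);
  translate([262, 21, 0]) cylinder(h = 382, r = 21);
  translate([21, 277, 0]) cylinder(h = 382, r = 21);
  translate([262, 277, 0]) cylinder(h = 382, r = 21);
}
translate([1183, 208, 0]) {
  translate([0, 0, 382]) cube([283, 298, 36]);
  translate([21, 21, 0]) cylinder(h = 382, r = 21);
  translate([262, 21, 0]) cylinder(h = 382, r = 21);
  translate([21, 277, 0]) cylinder(h = 382, r = 21);
  translate([262, 277, 0]) cylinder(h = 382, r = 21);
}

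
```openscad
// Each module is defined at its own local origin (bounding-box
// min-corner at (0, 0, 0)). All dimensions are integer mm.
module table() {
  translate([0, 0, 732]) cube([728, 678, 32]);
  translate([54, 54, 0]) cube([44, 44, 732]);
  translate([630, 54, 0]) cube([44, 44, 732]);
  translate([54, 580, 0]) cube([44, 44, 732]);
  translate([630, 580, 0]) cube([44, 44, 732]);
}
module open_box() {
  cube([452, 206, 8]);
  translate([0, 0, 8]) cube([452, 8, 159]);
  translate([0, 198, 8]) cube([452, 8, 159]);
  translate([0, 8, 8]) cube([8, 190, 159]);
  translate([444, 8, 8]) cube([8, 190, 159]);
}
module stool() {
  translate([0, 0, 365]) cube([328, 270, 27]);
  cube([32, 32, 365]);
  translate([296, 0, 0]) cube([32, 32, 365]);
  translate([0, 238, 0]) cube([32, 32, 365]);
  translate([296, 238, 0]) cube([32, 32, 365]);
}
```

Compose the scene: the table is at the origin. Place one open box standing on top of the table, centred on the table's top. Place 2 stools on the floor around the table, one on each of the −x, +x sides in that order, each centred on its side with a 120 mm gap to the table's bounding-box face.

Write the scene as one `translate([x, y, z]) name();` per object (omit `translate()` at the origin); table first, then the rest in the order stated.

table();
translate([138, 236, 764]) open_box();
translate([-448, 204, 0]) stool();
translate([848, 204, 0]) stool();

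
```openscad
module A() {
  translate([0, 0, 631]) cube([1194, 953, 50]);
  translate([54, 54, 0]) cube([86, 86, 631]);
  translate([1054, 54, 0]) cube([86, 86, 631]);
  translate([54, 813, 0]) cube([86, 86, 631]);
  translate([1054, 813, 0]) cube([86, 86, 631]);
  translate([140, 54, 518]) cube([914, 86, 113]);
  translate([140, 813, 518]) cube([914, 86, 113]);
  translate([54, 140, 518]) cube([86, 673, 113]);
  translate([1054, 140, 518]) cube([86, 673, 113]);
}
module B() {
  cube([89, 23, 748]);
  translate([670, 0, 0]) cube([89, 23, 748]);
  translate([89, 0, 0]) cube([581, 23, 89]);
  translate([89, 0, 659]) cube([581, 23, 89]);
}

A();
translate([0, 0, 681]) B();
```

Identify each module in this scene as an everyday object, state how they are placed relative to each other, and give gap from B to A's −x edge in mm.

A is a table. B is a picture frame. The picture frame is on top of the table. The gap from the picture frame to the table's −x edge is 0 mm.

The picture frame's min-x is at 0; the table's min-x is 0; gap = 0 mm.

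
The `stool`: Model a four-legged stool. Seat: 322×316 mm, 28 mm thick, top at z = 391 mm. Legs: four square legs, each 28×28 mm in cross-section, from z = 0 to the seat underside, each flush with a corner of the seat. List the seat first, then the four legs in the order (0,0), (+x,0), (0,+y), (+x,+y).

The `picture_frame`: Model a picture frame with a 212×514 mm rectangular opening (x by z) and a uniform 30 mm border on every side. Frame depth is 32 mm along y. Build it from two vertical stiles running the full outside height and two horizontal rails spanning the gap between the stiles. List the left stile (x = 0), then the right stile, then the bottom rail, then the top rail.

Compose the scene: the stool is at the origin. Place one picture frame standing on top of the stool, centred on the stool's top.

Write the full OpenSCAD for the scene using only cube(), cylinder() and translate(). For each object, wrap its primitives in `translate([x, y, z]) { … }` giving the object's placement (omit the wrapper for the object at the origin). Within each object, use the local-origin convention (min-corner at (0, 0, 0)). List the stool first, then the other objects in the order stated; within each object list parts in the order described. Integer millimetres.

translate([0, 0, 363]) cube([322, 316, 28]);
cube([28, 28, 363]);
translate([294, 0, 0]) cube([28, 28, 363]);
translate([0, 288, 0]) cube([28, 28, 363]);
translate([294, 288, 0]) cube([28, 28, 363]);
translate([25, 142, 391]) {
  cube([30, 32, 574]);
  translate([242, 0, 0]) cube([30, 32, 574]);
  translate([30, 0, 0]) cube([212, 32, 30]);
  translate([30, 0, 544]) cube([212, 32, 30]);
}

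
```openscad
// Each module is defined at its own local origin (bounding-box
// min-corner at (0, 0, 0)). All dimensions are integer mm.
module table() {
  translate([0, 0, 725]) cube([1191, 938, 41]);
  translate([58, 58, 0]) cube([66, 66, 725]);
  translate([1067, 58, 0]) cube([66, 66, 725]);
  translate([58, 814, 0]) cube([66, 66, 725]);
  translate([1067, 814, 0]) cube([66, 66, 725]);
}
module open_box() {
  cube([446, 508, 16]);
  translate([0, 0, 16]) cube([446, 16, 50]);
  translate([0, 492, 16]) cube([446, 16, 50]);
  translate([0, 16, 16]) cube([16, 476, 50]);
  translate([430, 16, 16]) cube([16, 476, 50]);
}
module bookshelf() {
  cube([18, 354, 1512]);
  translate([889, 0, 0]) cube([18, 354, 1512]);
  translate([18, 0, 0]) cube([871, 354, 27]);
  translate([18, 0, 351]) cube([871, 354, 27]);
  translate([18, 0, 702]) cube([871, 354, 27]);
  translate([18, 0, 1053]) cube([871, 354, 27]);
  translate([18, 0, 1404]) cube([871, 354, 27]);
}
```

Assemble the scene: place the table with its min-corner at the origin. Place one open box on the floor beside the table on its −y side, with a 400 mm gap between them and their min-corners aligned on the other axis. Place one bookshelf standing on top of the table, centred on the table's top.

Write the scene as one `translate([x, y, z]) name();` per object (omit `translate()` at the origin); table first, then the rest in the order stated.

table();
translate([0, -908, 0]) open_box();
translate([142, 292, 766]) bookshelf();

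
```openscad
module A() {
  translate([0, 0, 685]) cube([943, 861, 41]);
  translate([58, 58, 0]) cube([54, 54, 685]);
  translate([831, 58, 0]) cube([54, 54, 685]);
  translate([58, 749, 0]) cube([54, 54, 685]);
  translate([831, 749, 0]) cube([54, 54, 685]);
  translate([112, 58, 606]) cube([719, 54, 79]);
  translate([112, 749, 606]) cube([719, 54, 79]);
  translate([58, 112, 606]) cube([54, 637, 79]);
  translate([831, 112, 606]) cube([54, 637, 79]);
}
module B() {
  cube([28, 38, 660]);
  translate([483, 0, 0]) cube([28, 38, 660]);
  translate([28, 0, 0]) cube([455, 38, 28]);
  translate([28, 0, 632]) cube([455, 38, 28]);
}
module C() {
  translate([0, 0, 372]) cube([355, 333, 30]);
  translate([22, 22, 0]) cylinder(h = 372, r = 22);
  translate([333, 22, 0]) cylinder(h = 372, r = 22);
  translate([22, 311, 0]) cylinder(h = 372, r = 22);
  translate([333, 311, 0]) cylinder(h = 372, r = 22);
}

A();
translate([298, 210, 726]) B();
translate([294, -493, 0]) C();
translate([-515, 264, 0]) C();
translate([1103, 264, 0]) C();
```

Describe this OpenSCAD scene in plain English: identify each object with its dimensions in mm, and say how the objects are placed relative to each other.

A is a table with a 943×861 mm rectangular top, 41 mm thick, top surface at z = 726 mm, supported by four 54×54 mm square legs, each inset 58 mm from the nearest pair of top edges, running from the floor. Four apron rails, 54 mm thick and 79 mm tall, run between adjacent legs with their top edges flush with the underside of the top and their outer faces flush with the legs' outer faces.

B is a picture frame with a 455×604 mm rectangular opening (x by z) and a uniform 28 mm border on every side. Frame depth is 38 mm along y. It is built from two vertical stiles running the full outside height and two horizontal rails spanning the gap between the stiles.

C is a four-legged stool. The seat is a 355×333×30 mm slab whose top surface is at z = 402 mm; four round legs, each 44 mm in diameter, run from the floor (z = 0) to the underside of the seat, each leg's axis is inset half a diameter from the nearest pair of seat edges (so the leg's bounding box is flush with the corner).

The picture frame is on top of the table. Three stools sit around the table at the −y, −x, +x sides.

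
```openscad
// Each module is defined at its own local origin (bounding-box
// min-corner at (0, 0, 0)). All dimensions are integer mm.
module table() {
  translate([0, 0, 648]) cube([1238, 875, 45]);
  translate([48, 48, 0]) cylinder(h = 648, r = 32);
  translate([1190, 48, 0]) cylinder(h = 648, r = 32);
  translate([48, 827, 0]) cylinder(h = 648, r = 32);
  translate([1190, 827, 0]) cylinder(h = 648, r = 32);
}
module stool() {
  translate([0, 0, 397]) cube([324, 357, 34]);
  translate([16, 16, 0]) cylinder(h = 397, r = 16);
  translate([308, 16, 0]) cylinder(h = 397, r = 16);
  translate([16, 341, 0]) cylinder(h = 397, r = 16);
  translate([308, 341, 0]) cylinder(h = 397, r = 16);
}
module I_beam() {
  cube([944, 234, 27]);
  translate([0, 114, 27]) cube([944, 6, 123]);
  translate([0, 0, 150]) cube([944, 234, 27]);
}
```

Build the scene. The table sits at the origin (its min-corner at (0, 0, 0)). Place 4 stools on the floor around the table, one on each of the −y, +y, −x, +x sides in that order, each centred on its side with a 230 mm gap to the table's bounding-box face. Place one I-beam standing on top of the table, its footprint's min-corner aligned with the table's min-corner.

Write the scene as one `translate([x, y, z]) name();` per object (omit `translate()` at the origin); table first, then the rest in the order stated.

table();
translate([457, -587, 0]) stool();
translate([457, 1105, 0]) stool();
translate([-554, 259, 0]) stool();
translate([1468, 259, 0]) stool();
translate([0, 0, 693]) I_beam();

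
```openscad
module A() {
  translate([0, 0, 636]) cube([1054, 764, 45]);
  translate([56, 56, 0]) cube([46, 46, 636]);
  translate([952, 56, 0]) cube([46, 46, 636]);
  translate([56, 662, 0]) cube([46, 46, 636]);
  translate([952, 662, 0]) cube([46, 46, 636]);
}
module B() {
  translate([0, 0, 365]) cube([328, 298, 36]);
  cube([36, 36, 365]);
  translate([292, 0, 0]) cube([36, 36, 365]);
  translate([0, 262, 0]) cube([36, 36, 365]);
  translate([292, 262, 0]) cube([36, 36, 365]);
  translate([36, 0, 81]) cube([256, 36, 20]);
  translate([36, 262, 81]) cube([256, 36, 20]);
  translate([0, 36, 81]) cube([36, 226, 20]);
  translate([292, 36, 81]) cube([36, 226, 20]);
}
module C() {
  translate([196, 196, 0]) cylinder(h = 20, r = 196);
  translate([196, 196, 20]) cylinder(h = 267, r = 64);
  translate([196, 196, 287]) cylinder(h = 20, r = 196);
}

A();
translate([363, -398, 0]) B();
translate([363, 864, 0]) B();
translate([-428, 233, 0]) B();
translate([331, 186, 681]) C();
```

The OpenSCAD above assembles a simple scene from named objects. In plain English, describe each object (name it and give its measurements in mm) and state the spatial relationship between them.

A is a table: top 1054 mm (x) × 764 mm (y), 45 mm thick, upper face at z = 681 mm, on four 46×46 mm square legs, each inset 56 mm from the nearest pair of top edges, running from z = 0 to the bottom of the top.

B is a four-legged stool. The seat is 328×298 mm, 36 mm thick, top at z = 401 mm. It stands on four square legs, each 36×36 mm in cross-section, from z = 0 to the seat underside, each flush with a corner of the seat. Four stretchers, 36 mm wide and 20 mm tall, connect adjacent legs with their undersides at z = 81 mm, each running between the inner faces of the legs it joins and aligned with the legs' outer faces on the other axis.

C is a spool: two coaxial disc flanges of radius 196 mm and thickness 20 mm, joined by a core cylinder of radius 64 mm and height 267 mm. The lower flange rests on z = 0 and the three cylinders share a vertical axis.

Three stools sit around the table at the −y, +y, −x sides. The spool is on top of the table, centred.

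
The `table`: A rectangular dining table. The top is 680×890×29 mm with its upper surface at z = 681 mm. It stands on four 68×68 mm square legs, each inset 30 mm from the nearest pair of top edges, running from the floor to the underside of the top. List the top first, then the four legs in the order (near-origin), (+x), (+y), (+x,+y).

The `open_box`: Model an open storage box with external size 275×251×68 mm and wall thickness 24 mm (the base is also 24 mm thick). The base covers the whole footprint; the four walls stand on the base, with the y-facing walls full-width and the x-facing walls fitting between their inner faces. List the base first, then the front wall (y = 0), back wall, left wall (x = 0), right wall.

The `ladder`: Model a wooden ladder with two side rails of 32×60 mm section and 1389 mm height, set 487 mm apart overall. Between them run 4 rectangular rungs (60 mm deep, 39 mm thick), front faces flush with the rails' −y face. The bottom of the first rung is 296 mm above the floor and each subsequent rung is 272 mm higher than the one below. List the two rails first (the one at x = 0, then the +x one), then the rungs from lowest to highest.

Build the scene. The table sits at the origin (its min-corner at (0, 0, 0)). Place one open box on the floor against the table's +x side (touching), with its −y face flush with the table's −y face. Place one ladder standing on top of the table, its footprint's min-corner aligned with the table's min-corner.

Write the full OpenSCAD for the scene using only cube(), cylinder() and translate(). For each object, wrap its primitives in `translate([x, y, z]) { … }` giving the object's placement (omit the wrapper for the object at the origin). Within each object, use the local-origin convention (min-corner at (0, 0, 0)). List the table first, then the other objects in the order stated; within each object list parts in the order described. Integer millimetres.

translate([0, 0, 652]) cube([680, 890, 29]);
translate([30, 30, 0]) cube([68, 68, 652]);
translate([582, 30, 0]) cube([68, 68, 652]);
translate([30, 792, 0]) cube([68, 68, 652]);
translate([582, 792, 0]) cube([68, 68, 652]);
translate([680, 0, 0]) {
  cube([275, 251, 24]);
  translate([0, 0, 24]) cube([275, 24, 44]);
  translate([0, 227, 24]) cube([275, 24, 44]);
  translate([0, 24, 24]) cube([24, 203, 44]);
  translate([251, 24, 24]) cube([24, 203, 44]);
}
translate([0, 0, 681]) {
  cube([32, 60, 1389]);
  translate([455, 0, 0]) cube([32, 60, 1389]);
  translate([32, 0, 296]) cube([423, 60, 39]);
  translate([32, 0, 568]) cube([423, 60, 39]);
  translate([32, 0, 840]) cube([423, 60, 39]);
  translate([32, 0, 1112]) cube([423, 60, 39]);
}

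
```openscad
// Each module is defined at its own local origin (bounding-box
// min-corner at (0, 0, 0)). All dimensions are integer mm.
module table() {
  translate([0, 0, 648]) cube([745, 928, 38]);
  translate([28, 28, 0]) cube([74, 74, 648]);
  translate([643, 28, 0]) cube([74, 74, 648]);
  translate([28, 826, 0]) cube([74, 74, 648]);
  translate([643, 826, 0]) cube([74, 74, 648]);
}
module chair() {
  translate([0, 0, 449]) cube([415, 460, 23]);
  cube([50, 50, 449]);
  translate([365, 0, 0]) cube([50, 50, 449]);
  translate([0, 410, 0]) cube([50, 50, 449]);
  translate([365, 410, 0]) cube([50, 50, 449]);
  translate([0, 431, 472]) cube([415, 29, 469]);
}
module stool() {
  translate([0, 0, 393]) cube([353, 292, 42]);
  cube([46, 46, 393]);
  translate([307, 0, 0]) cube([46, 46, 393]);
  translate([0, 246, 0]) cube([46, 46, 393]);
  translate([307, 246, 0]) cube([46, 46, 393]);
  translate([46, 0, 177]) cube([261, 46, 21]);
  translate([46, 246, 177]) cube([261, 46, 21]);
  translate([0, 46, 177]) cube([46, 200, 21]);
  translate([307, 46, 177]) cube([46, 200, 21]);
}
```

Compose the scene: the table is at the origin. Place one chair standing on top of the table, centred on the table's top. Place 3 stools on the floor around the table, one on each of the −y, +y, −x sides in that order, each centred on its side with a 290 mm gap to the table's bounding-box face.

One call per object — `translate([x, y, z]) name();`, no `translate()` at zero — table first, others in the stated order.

table();
translate([165, 234, 686]) chair();
translate([196, -582, 0]) stool();
translate([196, 1218, 0]) stool();
translate([-643, 318, 0]) stool();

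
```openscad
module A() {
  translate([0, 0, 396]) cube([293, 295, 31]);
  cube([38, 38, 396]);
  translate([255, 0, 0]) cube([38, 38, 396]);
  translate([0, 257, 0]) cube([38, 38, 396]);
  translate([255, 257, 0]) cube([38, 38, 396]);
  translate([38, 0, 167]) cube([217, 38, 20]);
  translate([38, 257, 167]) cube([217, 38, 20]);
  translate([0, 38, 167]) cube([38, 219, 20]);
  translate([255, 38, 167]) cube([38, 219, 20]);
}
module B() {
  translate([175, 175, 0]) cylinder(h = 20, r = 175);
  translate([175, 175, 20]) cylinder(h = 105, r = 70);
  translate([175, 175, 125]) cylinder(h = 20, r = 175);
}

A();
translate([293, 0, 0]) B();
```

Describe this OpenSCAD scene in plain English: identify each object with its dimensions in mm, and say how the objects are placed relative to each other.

A is a four-legged stool. The seat is 293×295 mm, 31 mm thick, top at z = 427 mm. It stands on four square legs, each 38×38 mm in cross-section, from z = 0 to the seat underside, each flush with a corner of the seat. Four stretchers, 38 mm wide and 20 mm tall, connect adjacent legs with their undersides at z = 167 mm, each running between the inner faces of the legs it joins and aligned with the legs' outer faces on the other axis.

B is a spool: two coaxial disc flanges of radius 175 mm and thickness 20 mm, joined by a core cylinder of radius 70 mm and height 105 mm. The lower flange rests on z = 0 and the three cylinders share a vertical axis.

The spool is against the stool's +x side, with their −y faces flush.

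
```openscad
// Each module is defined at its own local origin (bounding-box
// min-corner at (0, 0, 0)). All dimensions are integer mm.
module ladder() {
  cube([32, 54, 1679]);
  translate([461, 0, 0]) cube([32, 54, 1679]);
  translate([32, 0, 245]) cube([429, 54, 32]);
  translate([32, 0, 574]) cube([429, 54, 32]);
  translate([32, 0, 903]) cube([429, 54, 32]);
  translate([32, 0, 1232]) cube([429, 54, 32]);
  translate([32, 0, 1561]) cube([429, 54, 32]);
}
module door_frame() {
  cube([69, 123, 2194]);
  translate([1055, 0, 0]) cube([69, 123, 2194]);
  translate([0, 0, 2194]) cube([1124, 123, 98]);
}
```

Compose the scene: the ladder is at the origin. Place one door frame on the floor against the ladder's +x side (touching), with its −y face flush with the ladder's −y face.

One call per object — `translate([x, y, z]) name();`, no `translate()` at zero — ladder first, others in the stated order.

ladder();
translate([493, 0, 0]) door_frame();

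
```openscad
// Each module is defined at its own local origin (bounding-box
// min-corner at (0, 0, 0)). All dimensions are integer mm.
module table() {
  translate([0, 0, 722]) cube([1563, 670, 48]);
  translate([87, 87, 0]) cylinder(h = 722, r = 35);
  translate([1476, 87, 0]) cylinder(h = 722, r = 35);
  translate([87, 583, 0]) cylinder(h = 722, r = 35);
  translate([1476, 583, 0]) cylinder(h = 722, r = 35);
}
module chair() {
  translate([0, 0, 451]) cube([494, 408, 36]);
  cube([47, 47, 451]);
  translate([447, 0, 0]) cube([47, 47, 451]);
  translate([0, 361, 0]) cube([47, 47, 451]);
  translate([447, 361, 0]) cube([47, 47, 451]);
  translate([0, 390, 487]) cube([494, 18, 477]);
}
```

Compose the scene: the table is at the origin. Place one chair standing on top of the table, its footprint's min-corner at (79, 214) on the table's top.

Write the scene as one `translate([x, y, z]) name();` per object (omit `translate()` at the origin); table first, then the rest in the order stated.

table();
translate([79, 214, 770]) chair();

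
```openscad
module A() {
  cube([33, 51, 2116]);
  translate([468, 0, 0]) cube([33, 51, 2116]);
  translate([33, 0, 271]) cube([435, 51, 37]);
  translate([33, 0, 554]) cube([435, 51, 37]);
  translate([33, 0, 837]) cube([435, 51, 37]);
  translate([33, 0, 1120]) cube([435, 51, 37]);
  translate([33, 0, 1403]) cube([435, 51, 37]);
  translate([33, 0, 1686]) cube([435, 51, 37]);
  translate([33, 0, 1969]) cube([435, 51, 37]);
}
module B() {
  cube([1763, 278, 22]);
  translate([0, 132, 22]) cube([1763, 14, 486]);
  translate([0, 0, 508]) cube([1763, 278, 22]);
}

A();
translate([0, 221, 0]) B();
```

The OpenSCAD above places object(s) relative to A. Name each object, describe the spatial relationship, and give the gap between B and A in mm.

The I-beam's nearest face is 170 mm from the ladder's +y face.

A is a ladder. B is an I-beam. The I-beam is on the floor beside the ladder on its +y side. The gap between the I-beam and the ladder is 170 mm.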